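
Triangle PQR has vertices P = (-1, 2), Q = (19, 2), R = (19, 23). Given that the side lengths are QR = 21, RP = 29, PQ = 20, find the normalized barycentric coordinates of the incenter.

The incenter has barycentric coordinates proportional to the opposite side lengths: (21 : 29 : 20).
Normalizing by 21+29+20 = 70 gives (3/10, 29/70, 2/7).

(3/10, 29/70, 2/7)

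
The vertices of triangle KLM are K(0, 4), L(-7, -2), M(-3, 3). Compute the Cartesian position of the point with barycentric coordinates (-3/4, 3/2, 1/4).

N = (-3/4)·K + (3/2)·L + (1/4)·M.
x-coordinate: (-3/4)·0 + (3/2)·(-7) + (1/4)·(-3) = -45/4.
y-coordinate: (-3/4)·4 + (3/2)·(-2) + (1/4)·3 = -21/4.

(-45/4, -21/4)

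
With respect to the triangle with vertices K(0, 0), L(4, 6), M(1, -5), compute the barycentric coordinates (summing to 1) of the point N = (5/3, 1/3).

(1/3, 1/3, 1/3)

Signed area of the reference triangle: [KLM] = ½·(0·(6−(-5)) + 4·(-5−0) + 1·(0−6)) = ½·(0 − 20 − 6) = -13.
[NLM] = ½·((5/3)·(6−(-5)) + 4·(-5−(1/3)) + 1·(1/3−6)) = ½·(55/3 − 64/3 − 17/3) = -13/3, so the K-coordinate is (-13/3)/(-13) = 1/3.
[KNM] = ½·(0·(1/3−(-5)) + (5/3)·(-5−0) + 1·(0−(1/3))) = ½·(0 − 25/3 − 1/3) = -13/3, so the L-coordinate is 1/3.
[KLN] = ½·(0·(6−(1/3)) + 4·(1/3−0) + (5/3)·(0−6)) = ½·(0 + 4/3 − 10) = -13/3, so the M-coordinate is 1/3.
Check: 1/3 + 1/3 + 1/3 = 1.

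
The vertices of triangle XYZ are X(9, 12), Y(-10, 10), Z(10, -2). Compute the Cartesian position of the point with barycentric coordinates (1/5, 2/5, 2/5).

W = (1/5)·X + (2/5)·Y + (2/5)·Z.
x-coordinate: (1/5)·9 + (2/5)·(-10) + (2/5)·10 = 9/5.
y-coordinate: (1/5)·12 + (2/5)·10 + (2/5)·(-2) = 28/5.

(9/5, 28/5)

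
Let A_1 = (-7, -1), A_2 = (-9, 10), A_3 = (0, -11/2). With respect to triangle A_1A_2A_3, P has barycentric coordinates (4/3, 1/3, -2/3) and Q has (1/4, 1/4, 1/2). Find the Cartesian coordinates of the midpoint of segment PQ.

Barycentric coordinates of the midpoint are the average: (19/24, 7/24, -1/12).
Converting: (19/24)·A_1 + (7/24)·A_2 + (-1/12)·A_3 = (-49/6, 31/12).

(-49/6, 31/12)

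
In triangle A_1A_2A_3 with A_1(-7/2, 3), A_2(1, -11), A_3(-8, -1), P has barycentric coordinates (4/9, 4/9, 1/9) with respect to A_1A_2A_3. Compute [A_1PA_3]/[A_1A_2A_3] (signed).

The signed ratio [A_1PA_3]/[A_1A_2A_3] equals the barycentric coordinate of P at vertex A_2, which is 4/9.

4/9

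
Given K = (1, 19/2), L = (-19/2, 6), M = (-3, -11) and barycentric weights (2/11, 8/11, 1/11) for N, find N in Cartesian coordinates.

N = (2/11)·K + (8/11)·L + (1/11)·M.
x-coordinate: (2/11)·1 + (8/11)·(-19/2) + (1/11)·(-3) = -7.
y-coordinate: (2/11)·(19/2) + (8/11)·6 + (1/11)·(-11) = 56/11.

(-7, 56/11)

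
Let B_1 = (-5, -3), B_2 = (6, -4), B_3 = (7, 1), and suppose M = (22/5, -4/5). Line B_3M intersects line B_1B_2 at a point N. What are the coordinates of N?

Barycentric coordinates of M with respect to B_1B_2B_3: (1/5, 1/5, 3/5).
On side B_1B_2 the B_3-coordinate is zero; dropping M's B_3-weight 3/5 and renormalizing the remaining 1/5 : 1/5 gives weights 1/2, 1/2 on B_1, B_2.
N = (1/2)·(-5, -3) + (1/2)·(6, -4) = (1/2, -7/2).

(1/2, -7/2)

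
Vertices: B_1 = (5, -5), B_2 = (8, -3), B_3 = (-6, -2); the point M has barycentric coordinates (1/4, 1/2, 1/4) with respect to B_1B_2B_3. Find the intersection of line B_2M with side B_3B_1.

Line B_2M meets B_3B_1 where the B_2-coordinate vanishes; zeroing M's B_2-weight and renormalizing leaves B_3, B_1-weights 1/4 : 1/4 → (1/2, 1/2).
So N = (1/2)·B_3 + (1/2)·B_1 = (-1/2, -7/2).

(-1/2, -7/2)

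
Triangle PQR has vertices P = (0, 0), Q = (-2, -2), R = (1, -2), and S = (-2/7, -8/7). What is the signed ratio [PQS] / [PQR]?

2/7

[PQR] = ½·(0·(-2−(-2)) + (-2)·(-2−0) + 1·(0−(-2))) = ½·(0 + 4 + 2) = 3.
[PQS] = ½·(0·(-2−(-8/7)) + (-2)·(-8/7−0) + (-2/7)·(0−(-2))) = ½·(0 + 16/7 − 4/7) = 6/7, so the ratio is (6/7)/3 = 2/7.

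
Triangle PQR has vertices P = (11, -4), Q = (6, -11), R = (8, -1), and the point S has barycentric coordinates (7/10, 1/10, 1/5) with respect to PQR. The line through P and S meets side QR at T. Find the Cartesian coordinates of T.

(22/3, -13/3)

Line PS meets QR where the P-coordinate vanishes; zeroing S's P-weight and renormalizing leaves Q, R-weights 1/10 : 1/5 → (1/3, 2/3).
So T = (1/3)·Q + (2/3)·R = (22/3, -13/3).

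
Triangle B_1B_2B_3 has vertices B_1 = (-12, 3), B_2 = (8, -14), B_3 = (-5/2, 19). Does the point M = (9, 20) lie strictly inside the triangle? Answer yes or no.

no

Barycentric coordinates of M: (-260/321, 349/963, 1394/963).
The three coordinates are negative, positive, positive; a point is interior exactly when all three are positive.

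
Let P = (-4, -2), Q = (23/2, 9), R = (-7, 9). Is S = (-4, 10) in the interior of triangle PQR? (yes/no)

no

Barycentric coordinates of S: (-1/11, 72/407, 372/407).
The three coordinates are negative, positive, positive; a point is interior exactly when all three are positive.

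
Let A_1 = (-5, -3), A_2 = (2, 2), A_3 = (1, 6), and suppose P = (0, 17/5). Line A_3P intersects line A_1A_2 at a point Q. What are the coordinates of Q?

Barycentric coordinates of P with respect to A_1A_2A_3: (1/5, 1/5, 3/5).
On side A_1A_2 the A_3-coordinate is zero; dropping P's A_3-weight 3/5 and renormalizing the remaining 1/5 : 1/5 gives weights 1/2, 1/2 on A_1, A_2.
Q = (1/2)·(-5, -3) + (1/2)·(2, 2) = (-3/2, -1/2).

(-3/2, -1/2)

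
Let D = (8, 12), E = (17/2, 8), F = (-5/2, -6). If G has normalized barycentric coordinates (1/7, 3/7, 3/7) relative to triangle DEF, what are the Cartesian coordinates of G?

(26/7, 18/7)

G = (1/7)·D + (3/7)·E + (3/7)·F.
x-coordinate: (1/7)·8 + (3/7)·(17/2) + (3/7)·(-5/2) = 26/7.
y-coordinate: (1/7)·12 + (3/7)·8 + (3/7)·(-6) = 18/7.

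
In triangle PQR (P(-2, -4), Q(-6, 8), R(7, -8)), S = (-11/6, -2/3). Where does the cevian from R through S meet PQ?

Barycentric coordinates of S with respect to PQR: (1/2, 1/3, 1/6).
On side PQ the R-coordinate is zero; dropping S's R-weight 1/6 and renormalizing the remaining 1/2 : 1/3 gives weights 3/5, 2/5 on P, Q.
T = (3/5)·(-2, -4) + (2/5)·(-6, 8) = (-18/5, 4/5).

(-18/5, 4/5)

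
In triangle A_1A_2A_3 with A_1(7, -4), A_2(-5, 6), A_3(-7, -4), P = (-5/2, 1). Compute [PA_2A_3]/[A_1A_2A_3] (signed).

1/4

[A_1A_2A_3] = ½·(7·(6−(-4)) + (-5)·(-4−(-4)) + (-7)·(-4−6)) = ½·(70 + 0 + 70) = 70.
[PA_2A_3] = ½·((-5/2)·(6−(-4)) + (-5)·(-4−1) + (-7)·(1−6)) = ½·(-25 + 25 + 35) = 35/2, so the ratio is (35/2)/70 = 1/4.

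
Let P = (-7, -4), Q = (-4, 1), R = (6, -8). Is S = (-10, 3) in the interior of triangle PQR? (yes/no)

no

Barycentric coordinates of S: (34/77, 79/77, -36/77).
The three coordinates are positive, positive, negative; a point is interior exactly when all three are positive.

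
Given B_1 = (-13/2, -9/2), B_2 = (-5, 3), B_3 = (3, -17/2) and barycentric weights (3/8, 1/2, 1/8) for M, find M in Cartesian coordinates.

(-73/16, -5/4)

M = (3/8)·B_1 + (1/2)·B_2 + (1/8)·B_3.
x-coordinate: (3/8)·(-13/2) + (1/2)·(-5) + (1/8)·3 = -73/16.
y-coordinate: (3/8)·(-9/2) + (1/2)·3 + (1/8)·(-17/2) = -5/4.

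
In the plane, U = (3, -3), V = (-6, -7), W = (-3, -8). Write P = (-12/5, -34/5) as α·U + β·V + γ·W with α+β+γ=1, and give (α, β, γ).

Signed area of the reference triangle: [UVW] = ½·(3·(-7−(-8)) + (-6)·(-8−(-3)) + (-3)·(-3−(-7))) = ½·(3 + 30 − 12) = 21/2.
[PVW] = ½·((-12/5)·(-7−(-8)) + (-6)·(-8−(-34/5)) + (-3)·(-34/5−(-7))) = ½·(-12/5 + 36/5 − 3/5) = 21/10, so the U-coordinate is (21/10)/(21/2) = 1/5.
[UPW] = ½·(3·(-34/5−(-8)) + (-12/5)·(-8−(-3)) + (-3)·(-3−(-34/5))) = ½·(18/5 + 12 − 57/5) = 21/10, so the V-coordinate is 1/5.
[UVP] = ½·(3·(-7−(-34/5)) + (-6)·(-34/5−(-3)) + (-12/5)·(-3−(-7))) = ½·(-3/5 + 114/5 − 48/5) = 63/10, so the W-coordinate is 3/5.

(1/5, 1/5, 3/5)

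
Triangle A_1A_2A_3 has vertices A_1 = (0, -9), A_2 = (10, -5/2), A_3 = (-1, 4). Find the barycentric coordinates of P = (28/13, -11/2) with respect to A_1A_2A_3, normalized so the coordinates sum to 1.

(8/13, 3/13, 2/13)

Signed area of the reference triangle: [A_1A_2A_3] = ½·(0·(-5/2−4) + 10·(4−(-9)) + (-1)·(-9−(-5/2))) = ½·(0 + 130 + 13/2) = 273/4.
[PA_2A_3] = ½·((28/13)·(-5/2−4) + 10·(4−(-11/2)) + (-1)·(-11/2−(-5/2))) = ½·(-14 + 95 + 3) = 42, so the A_1-coordinate is 42/(273/4) = 8/13.
[A_1PA_3] = ½·(0·(-11/2−4) + (28/13)·(4−(-9)) + (-1)·(-9−(-11/2))) = ½·(0 + 28 + 7/2) = 63/4, so the A_2-coordinate is 3/13.
[A_1A_2P] = ½·(0·(-5/2−(-11/2)) + 10·(-11/2−(-9)) + (28/13)·(-9−(-5/2))) = ½·(0 + 35 − 14) = 21/2, so the A_3-coordinate is 2/13.
Check: 8/13 + 3/13 + 2/13 = 1.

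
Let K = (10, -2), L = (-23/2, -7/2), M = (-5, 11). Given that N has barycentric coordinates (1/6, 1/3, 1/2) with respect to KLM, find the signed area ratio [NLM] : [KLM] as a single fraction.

The signed ratio [NLM]/[KLM] equals the barycentric coordinate of N at vertex K, which is 1/6.

1/6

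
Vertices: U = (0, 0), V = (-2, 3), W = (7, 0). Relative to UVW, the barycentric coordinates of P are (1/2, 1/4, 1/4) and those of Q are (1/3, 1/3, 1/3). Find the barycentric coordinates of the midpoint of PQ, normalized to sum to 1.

(5/12, 7/24, 7/24)

Since both coordinate triples sum to 1, the midpoint's barycentrics are the componentwise average.
(1/2+1/3)/2 = 5/12; similarly 7/24 and 7/24.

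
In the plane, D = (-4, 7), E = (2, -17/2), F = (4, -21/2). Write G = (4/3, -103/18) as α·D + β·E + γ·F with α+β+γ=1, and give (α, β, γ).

Signed area of the reference triangle: [DEF] = ½·((-4)·(-17/2−(-21/2)) + 2·(-21/2−7) + 4·(7−(-17/2))) = ½·(-8 − 35 + 62) = 19/2.
[GEF] = ½·((4/3)·(-17/2−(-21/2)) + 2·(-21/2−(-103/18)) + 4·(-103/18−(-17/2))) = ½·(8/3 − 86/9 + 100/9) = 19/9, so the D-coordinate is (19/9)/(19/2) = 2/9.
[DGF] = ½·((-4)·(-103/18−(-21/2)) + (4/3)·(-21/2−7) + 4·(7−(-103/18))) = ½·(-172/9 − 70/3 + 458/9) = 38/9, so the E-coordinate is 4/9.
[DEG] = ½·((-4)·(-17/2−(-103/18)) + 2·(-103/18−7) + (4/3)·(7−(-17/2))) = ½·(100/9 − 229/9 + 62/3) = 19/6, so the F-coordinate is 1/3.

(2/9, 4/9, 1/3)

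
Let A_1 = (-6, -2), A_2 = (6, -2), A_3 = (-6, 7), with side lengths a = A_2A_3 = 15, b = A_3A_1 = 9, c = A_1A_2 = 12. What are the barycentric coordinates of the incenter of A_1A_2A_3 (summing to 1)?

(5/12, 1/4, 1/3)

The incenter has barycentric coordinates proportional to the opposite side lengths: (15 : 9 : 12).
Normalizing by 15+9+12 = 36 gives (5/12, 1/4, 1/3).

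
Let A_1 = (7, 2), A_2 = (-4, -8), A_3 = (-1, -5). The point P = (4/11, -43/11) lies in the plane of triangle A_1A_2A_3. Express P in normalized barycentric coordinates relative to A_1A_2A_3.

(3/11, 3/11, 5/11)

Signed area of the reference triangle: [A_1A_2A_3] = ½·(7·(-8−(-5)) + (-4)·(-5−2) + (-1)·(2−(-8))) = ½·(-21 + 28 − 10) = -3/2.
[PA_2A_3] = ½·((4/11)·(-8−(-5)) + (-4)·(-5−(-43/11)) + (-1)·(-43/11−(-8))) = ½·(-12/11 + 48/11 − 45/11) = -9/22, so the A_1-coordinate is (-9/22)/(-3/2) = 3/11.
[A_1PA_3] = ½·(7·(-43/11−(-5)) + (4/11)·(-5−2) + (-1)·(2−(-43/11))) = ½·(84/11 − 28/11 − 65/11) = -9/22, so the A_2-coordinate is 3/11.
[A_1A_2P] = ½·(7·(-8−(-43/11)) + (-4)·(-43/11−2) + (4/11)·(2−(-8))) = ½·(-315/11 + 260/11 + 40/11) = -15/22, so the A_3-coordinate is 5/11.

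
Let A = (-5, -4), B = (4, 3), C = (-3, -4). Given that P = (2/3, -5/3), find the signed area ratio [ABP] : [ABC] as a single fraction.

[ABC] = ½·((-5)·(3−(-4)) + 4·(-4−(-4)) + (-3)·(-4−3)) = ½·(-35 + 0 + 21) = -7.
[ABP] = ½·((-5)·(3−(-5/3)) + 4·(-5/3−(-4)) + (2/3)·(-4−3)) = ½·(-70/3 + 28/3 − 14/3) = -28/3, so the ratio is (-28/3)/(-7) = 4/3.

4/3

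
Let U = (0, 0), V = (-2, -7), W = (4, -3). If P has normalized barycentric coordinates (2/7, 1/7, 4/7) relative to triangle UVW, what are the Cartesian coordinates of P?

(2, -19/7)

P = (2/7)·U + (1/7)·V + (4/7)·W.
x-coordinate: (2/7)·0 + (1/7)·(-2) + (4/7)·4 = 2.
y-coordinate: (2/7)·0 + (1/7)·(-7) + (4/7)·(-3) = -19/7.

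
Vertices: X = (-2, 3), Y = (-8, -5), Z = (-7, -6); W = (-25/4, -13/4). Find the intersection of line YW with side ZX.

(-9/2, -3/2)

Barycentric coordinates of W with respect to XYZ: (1/4, 1/2, 1/4).
On side ZX the Y-coordinate is zero; dropping W's Y-weight 1/2 and renormalizing the remaining 1/4 : 1/4 gives weights 1/2, 1/2 on Z, X.
V = (1/2)·(-7, -6) + (1/2)·(-2, 3) = (-9/2, -3/2).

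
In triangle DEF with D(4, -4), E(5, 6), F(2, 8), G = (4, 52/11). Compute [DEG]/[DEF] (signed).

3/11

[DEF] = ½·(4·(6−8) + 5·(8−(-4)) + 2·(-4−6)) = ½·(-8 + 60 − 20) = 16.
[DEG] = ½·(4·(6−(52/11)) + 5·(52/11−(-4)) + 4·(-4−6)) = ½·(56/11 + 480/11 − 40) = 48/11, so the ratio is (48/11)/16 = 3/11.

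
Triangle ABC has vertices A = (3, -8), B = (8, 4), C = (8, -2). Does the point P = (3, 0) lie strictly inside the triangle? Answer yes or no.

Barycentric coordinates of P: (1, 4/3, -4/3).
The three coordinates are positive, positive, negative; a point is interior exactly when all three are positive.

no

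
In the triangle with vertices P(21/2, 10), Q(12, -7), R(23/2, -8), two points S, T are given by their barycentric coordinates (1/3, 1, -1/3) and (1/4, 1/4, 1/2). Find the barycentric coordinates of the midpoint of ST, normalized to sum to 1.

(7/24, 5/8, 1/12)

Since both coordinate triples sum to 1, the midpoint's barycentrics are the componentwise average.
(1/3+1/4)/2 = 7/24; similarly 5/8 and 1/12.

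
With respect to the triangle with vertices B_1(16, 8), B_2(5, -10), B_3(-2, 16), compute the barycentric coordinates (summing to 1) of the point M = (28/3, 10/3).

Signed area of the reference triangle: [B_1B_2B_3] = ½·(16·(-10−16) + 5·(16−8) + (-2)·(8−(-10))) = ½·(-416 + 40 − 36) = -206.
[MB_2B_3] = ½·((28/3)·(-10−16) + 5·(16−(10/3)) + (-2)·(10/3−(-10))) = ½·(-728/3 + 190/3 − 80/3) = -103, so the B_1-coordinate is (-103)/(-206) = 1/2.
[B_1MB_3] = ½·(16·(10/3−16) + (28/3)·(16−8) + (-2)·(8−(10/3))) = ½·(-608/3 + 224/3 − 28/3) = -206/3, so the B_2-coordinate is 1/3.
[B_1B_2M] = ½·(16·(-10−(10/3)) + 5·(10/3−8) + (28/3)·(8−(-10))) = ½·(-640/3 − 70/3 + 168) = -103/3, so the B_3-coordinate is 1/6.

(1/2, 1/3, 1/6)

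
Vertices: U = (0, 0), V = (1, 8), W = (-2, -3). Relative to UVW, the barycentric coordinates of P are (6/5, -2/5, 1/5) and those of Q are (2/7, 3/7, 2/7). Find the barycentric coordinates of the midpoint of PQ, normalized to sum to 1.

Since both coordinate triples sum to 1, the midpoint's barycentrics are the componentwise average.
(6/5+2/7)/2 = 26/35; similarly 1/70 and 17/70.

(26/35, 1/70, 17/70)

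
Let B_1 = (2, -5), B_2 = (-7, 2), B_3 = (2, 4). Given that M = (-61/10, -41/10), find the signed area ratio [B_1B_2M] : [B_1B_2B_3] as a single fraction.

[B_1B_2B_3] = ½·(2·(2−4) + (-7)·(4−(-5)) + 2·(-5−2)) = ½·(-4 − 63 − 14) = -81/2.
[B_1B_2M] = ½·(2·(2−(-41/10)) + (-7)·(-41/10−(-5)) + (-61/10)·(-5−2)) = ½·(61/5 − 63/10 + 427/10) = 243/10, so the ratio is (243/10)/(-81/2) = -3/5.

-3/5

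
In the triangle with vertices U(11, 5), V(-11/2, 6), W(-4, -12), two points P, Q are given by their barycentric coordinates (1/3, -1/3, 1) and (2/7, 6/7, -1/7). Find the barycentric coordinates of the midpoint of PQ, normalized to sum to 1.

Since both coordinate triples sum to 1, the midpoint's barycentrics are the componentwise average.
(1/3+2/7)/2 = 13/42; similarly 11/42 and 3/7.

(13/42, 11/42, 3/7)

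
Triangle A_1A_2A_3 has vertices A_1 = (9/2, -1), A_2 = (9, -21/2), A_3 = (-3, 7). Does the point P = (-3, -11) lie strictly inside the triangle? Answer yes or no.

Barycentric coordinates of P: (-288/47, 180/47, 155/47).
The three coordinates are negative, positive, positive; a point is interior exactly when all three are positive.

no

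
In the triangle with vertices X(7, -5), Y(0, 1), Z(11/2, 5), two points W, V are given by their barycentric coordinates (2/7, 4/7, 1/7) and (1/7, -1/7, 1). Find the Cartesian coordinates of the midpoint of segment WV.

(65/14, 2)

Barycentric coordinates of the midpoint are the average: (3/14, 3/14, 4/7).
Converting: (3/14)·X + (3/14)·Y + (4/7)·Z = (65/14, 2).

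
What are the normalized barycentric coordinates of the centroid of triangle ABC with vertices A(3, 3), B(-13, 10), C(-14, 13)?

The centroid is the average of the vertices, so each weight is 1/3.

(1/3, 1/3, 1/3)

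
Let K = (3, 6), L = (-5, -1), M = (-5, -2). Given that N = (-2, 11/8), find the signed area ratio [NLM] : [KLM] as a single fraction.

3/8

[KLM] = ½·(3·(-1−(-2)) + (-5)·(-2−6) + (-5)·(6−(-1))) = ½·(3 + 40 − 35) = 4.
[NLM] = ½·((-2)·(-1−(-2)) + (-5)·(-2−(11/8)) + (-5)·(11/8−(-1))) = ½·(-2 + 135/8 − 95/8) = 3/2, so the ratio is (3/2)/4 = 3/8.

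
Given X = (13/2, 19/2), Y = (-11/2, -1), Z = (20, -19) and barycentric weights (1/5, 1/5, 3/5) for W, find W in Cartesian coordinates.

(61/5, -97/10)

W = (1/5)·X + (1/5)·Y + (3/5)·Z.
x-coordinate: (1/5)·(13/2) + (1/5)·(-11/2) + (3/5)·20 = 61/5.
y-coordinate: (1/5)·(19/2) + (1/5)·(-1) + (3/5)·(-19) = -97/10.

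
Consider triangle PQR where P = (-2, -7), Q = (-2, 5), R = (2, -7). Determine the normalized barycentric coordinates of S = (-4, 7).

(1/3, 7/6, -1/2)

Signed area of the reference triangle: [PQR] = ½·((-2)·(5−(-7)) + (-2)·(-7−(-7)) + 2·(-7−5)) = ½·(-24 + 0 − 24) = -24.
[SQR] = ½·((-4)·(5−(-7)) + (-2)·(-7−7) + 2·(7−5)) = ½·(-48 + 28 + 4) = -8, so the P-coordinate is (-8)/(-24) = 1/3.
[PSR] = ½·((-2)·(7−(-7)) + (-4)·(-7−(-7)) + 2·(-7−7)) = ½·(-28 + 0 − 28) = -28, so the Q-coordinate is 7/6.
[PQS] = ½·((-2)·(5−7) + (-2)·(7−(-7)) + (-4)·(-7−5)) = ½·(4 − 28 + 48) = 12, so the R-coordinate is -1/2.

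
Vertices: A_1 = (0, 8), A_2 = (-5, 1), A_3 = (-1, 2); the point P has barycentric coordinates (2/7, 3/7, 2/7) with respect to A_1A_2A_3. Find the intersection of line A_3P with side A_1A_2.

Line A_3P meets A_1A_2 where the A_3-coordinate vanishes; zeroing P's A_3-weight and renormalizing leaves A_1, A_2-weights 2/7 : 3/7 → (2/5, 3/5).
So Q = (2/5)·A_1 + (3/5)·A_2 = (-3, 19/5).

(-3, 19/5)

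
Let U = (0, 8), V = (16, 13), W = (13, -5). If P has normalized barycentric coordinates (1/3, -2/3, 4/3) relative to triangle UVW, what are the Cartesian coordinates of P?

(20/3, -38/3)

P = (1/3)·U + (-2/3)·V + (4/3)·W.
x-coordinate: (1/3)·0 + (-2/3)·16 + (4/3)·13 = 20/3.
y-coordinate: (1/3)·8 + (-2/3)·13 + (4/3)·(-5) = -38/3.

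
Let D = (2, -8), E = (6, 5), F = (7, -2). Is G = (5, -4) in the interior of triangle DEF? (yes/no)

Barycentric coordinates of G: (16/41, 2/41, 23/41).
The three coordinates are positive, positive, positive; a point is interior exactly when all three are positive.

yes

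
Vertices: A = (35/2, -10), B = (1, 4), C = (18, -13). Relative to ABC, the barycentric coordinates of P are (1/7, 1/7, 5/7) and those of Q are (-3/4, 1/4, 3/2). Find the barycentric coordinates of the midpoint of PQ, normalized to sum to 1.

(-17/56, 11/56, 31/28)

Since both coordinate triples sum to 1, the midpoint's barycentrics are the componentwise average.
(1/7+-3/4)/2 = -17/56; similarly 11/56 and 31/28.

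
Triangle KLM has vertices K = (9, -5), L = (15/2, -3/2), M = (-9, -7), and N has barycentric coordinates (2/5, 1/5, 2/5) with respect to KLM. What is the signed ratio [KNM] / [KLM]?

1/5

The signed ratio [KNM]/[KLM] equals the barycentric coordinate of N at vertex L, which is 1/5.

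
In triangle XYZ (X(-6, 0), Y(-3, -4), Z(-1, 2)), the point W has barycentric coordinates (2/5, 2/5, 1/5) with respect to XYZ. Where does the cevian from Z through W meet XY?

Line ZW meets XY where the Z-coordinate vanishes; zeroing W's Z-weight and renormalizing leaves X, Y-weights 2/5 : 2/5 → (1/2, 1/2).
So V = (1/2)·X + (1/2)·Y = (-9/2, -2).

(-9/2, -2)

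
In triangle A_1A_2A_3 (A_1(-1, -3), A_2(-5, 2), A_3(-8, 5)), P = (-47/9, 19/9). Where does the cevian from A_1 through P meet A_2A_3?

(-23/4, 11/4)

Barycentric coordinates of P with respect to A_1A_2A_3: (1/9, 2/3, 2/9).
On side A_2A_3 the A_1-coordinate is zero; dropping P's A_1-weight 1/9 and renormalizing the remaining 2/3 : 2/9 gives weights 3/4, 1/4 on A_2, A_3.
Q = (3/4)·(-5, 2) + (1/4)·(-8, 5) = (-23/4, 11/4).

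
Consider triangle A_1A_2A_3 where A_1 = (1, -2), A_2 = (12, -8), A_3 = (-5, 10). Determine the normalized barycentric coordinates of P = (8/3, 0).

(1/3, 1/3, 1/3)

Signed area of the reference triangle: [A_1A_2A_3] = ½·(1·(-8−10) + 12·(10−(-2)) + (-5)·(-2−(-8))) = ½·(-18 + 144 − 30) = 48.
[PA_2A_3] = ½·((8/3)·(-8−10) + 12·(10−0) + (-5)·(0−(-8))) = ½·(-48 + 120 − 40) = 16, so the A_1-coordinate is 16/48 = 1/3.
[A_1PA_3] = ½·(1·(0−10) + (8/3)·(10−(-2)) + (-5)·(-2−0)) = ½·(-10 + 32 + 10) = 16, so the A_2-coordinate is 1/3.
[A_1A_2P] = ½·(1·(-8−0) + 12·(0−(-2)) + (8/3)·(-2−(-8))) = ½·(-8 + 24 + 16) = 16, so the A_3-coordinate is 1/3.
Check: 1/3 + 1/3 + 1/3 = 1.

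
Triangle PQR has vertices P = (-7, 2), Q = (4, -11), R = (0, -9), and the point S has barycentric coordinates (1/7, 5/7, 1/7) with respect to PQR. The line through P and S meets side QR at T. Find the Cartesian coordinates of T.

(10/3, -32/3)

Line PS meets QR where the P-coordinate vanishes; zeroing S's P-weight and renormalizing leaves Q, R-weights 5/7 : 1/7 → (5/6, 1/6).
So T = (5/6)·Q + (1/6)·R = (10/3, -32/3).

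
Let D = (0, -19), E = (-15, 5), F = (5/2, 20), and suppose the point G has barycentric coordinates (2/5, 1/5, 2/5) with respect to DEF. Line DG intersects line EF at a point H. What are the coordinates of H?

(-10/3, 15)

Line DG meets EF where the D-coordinate vanishes; zeroing G's D-weight and renormalizing leaves E, F-weights 1/5 : 2/5 → (1/3, 2/3).
So H = (1/3)·E + (2/3)·F = (-10/3, 15).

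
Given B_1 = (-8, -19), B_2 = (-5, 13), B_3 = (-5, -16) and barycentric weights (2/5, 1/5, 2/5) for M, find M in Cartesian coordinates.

M = (2/5)·B_1 + (1/5)·B_2 + (2/5)·B_3.
x-coordinate: (2/5)·(-8) + (1/5)·(-5) + (2/5)·(-5) = -31/5.
y-coordinate: (2/5)·(-19) + (1/5)·13 + (2/5)·(-16) = -57/5.

(-31/5, -57/5)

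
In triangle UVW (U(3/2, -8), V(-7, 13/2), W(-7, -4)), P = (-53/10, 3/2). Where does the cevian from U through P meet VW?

Barycentric coordinates of P with respect to UVW: (1/5, 3/5, 1/5).
On side VW the U-coordinate is zero; dropping P's U-weight 1/5 and renormalizing the remaining 3/5 : 1/5 gives weights 3/4, 1/4 on V, W.
Q = (3/4)·(-7, 13/2) + (1/4)·(-7, -4) = (-7, 31/8).

(-7, 31/8)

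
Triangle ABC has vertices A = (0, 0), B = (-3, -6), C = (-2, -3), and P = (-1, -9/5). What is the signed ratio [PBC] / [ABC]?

3/5

[ABC] = ½·(0·(-6−(-3)) + (-3)·(-3−0) + (-2)·(0−(-6))) = ½·(0 + 9 − 12) = -3/2.
[PBC] = ½·((-1)·(-6−(-3)) + (-3)·(-3−(-9/5)) + (-2)·(-9/5−(-6))) = ½·(3 + 18/5 − 42/5) = -9/10, so the ratio is (-9/10)/(-3/2) = 3/5.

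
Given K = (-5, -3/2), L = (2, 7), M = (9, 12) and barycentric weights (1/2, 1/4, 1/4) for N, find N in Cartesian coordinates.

N = (1/2)·K + (1/4)·L + (1/4)·M.
x-coordinate: (1/2)·(-5) + (1/4)·2 + (1/4)·9 = 1/4.
y-coordinate: (1/2)·(-3/2) + (1/4)·7 + (1/4)·12 = 4.

(1/4, 4)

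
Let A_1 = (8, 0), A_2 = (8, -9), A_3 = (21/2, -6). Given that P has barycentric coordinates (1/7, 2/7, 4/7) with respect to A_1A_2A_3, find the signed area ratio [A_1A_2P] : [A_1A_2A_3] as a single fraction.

The signed ratio [A_1A_2P]/[A_1A_2A_3] equals the barycentric coordinate of P at vertex A_3, which is 4/7.

4/7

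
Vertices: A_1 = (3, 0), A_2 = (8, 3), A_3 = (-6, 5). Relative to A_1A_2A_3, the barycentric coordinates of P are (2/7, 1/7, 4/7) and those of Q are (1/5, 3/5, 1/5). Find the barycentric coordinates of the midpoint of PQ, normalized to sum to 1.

(17/70, 13/35, 27/70)

Since both coordinate triples sum to 1, the midpoint's barycentrics are the componentwise average.
(2/7+1/5)/2 = 17/70; similarly 13/35 and 27/70.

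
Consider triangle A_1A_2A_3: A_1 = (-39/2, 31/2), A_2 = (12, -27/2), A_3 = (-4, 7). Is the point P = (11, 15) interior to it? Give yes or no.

no

Barycentric coordinates of P: (-1742/727, -1006/727, 3475/727).
The three coordinates are negative, negative, positive; a point is interior exactly when all three are positive.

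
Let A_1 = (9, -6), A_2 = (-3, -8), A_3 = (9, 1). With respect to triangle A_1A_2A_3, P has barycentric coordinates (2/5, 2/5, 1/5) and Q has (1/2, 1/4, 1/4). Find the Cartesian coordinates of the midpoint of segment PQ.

Barycentric coordinates of the midpoint are the average: (9/20, 13/40, 9/40).
Converting: (9/20)·A_1 + (13/40)·A_2 + (9/40)·A_3 = (51/10, -203/40).

(51/10, -203/40)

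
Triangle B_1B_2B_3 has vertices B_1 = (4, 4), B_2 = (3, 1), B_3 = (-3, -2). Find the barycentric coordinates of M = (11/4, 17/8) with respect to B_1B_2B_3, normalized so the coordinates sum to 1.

Signed area of the reference triangle: [B_1B_2B_3] = ½·(4·(1−(-2)) + 3·(-2−4) + (-3)·(4−1)) = ½·(12 − 18 − 9) = -15/2.
[MB_2B_3] = ½·((11/4)·(1−(-2)) + 3·(-2−(17/8)) + (-3)·(17/8−1)) = ½·(33/4 − 99/8 − 27/8) = -15/4, so the B_1-coordinate is (-15/4)/(-15/2) = 1/2.
[B_1MB_3] = ½·(4·(17/8−(-2)) + (11/4)·(-2−4) + (-3)·(4−(17/8))) = ½·(33/2 − 33/2 − 45/8) = -45/16, so the B_2-coordinate is 3/8.
[B_1B_2M] = ½·(4·(1−(17/8)) + 3·(17/8−4) + (11/4)·(4−1)) = ½·(-9/2 − 45/8 + 33/4) = -15/16, so the B_3-coordinate is 1/8.
Check: 1/2 + 3/8 + 1/8 = 1.

(1/2, 3/8, 1/8)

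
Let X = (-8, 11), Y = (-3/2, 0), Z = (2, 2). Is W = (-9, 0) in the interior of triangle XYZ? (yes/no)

no

Barycentric coordinates of W: (30/103, 238/103, -165/103).
The three coordinates are positive, positive, negative; a point is interior exactly when all three are positive.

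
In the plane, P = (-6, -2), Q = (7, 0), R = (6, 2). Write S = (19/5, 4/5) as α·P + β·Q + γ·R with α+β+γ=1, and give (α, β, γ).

(1/5, 1/5, 3/5)

Signed area of the reference triangle: [PQR] = ½·((-6)·(0−2) + 7·(2−(-2)) + 6·(-2−0)) = ½·(12 + 28 − 12) = 14.
[SQR] = ½·((19/5)·(0−2) + 7·(2−(4/5)) + 6·(4/5−0)) = ½·(-38/5 + 42/5 + 24/5) = 14/5, so the P-coordinate is (14/5)/14 = 1/5.
[PSR] = ½·((-6)·(4/5−2) + (19/5)·(2−(-2)) + 6·(-2−(4/5))) = ½·(36/5 + 76/5 − 84/5) = 14/5, so the Q-coordinate is 1/5.
[PQS] = ½·((-6)·(0−(4/5)) + 7·(4/5−(-2)) + (19/5)·(-2−0)) = ½·(24/5 + 98/5 − 38/5) = 42/5, so the R-coordinate is 3/5.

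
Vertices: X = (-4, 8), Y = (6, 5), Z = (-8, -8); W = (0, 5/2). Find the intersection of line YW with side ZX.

Barycentric coordinates of W with respect to XYZ: (1/4, 1/2, 1/4).
On side ZX the Y-coordinate is zero; dropping W's Y-weight 1/2 and renormalizing the remaining 1/4 : 1/4 gives weights 1/2, 1/2 on Z, X.
V = (1/2)·(-8, -8) + (1/2)·(-4, 8) = (-6, 0).

(-6, 0)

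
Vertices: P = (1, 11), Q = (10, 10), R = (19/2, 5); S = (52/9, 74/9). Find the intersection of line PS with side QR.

Barycentric coordinates of S with respect to PQR: (4/9, 1/9, 4/9).
On side QR the P-coordinate is zero; dropping S's P-weight 4/9 and renormalizing the remaining 1/9 : 4/9 gives weights 1/5, 4/5 on Q, R.
T = (1/5)·(10, 10) + (4/5)·(19/2, 5) = (48/5, 6).

(48/5, 6)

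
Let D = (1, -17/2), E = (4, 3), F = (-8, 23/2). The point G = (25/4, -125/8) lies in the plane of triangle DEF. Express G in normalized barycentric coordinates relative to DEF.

Signed area of the reference triangle: [DEF] = ½·(1·(3−(23/2)) + 4·(23/2−(-17/2)) + (-8)·(-17/2−3)) = ½·(-17/2 + 80 + 92) = 327/4.
[GEF] = ½·((25/4)·(3−(23/2)) + 4·(23/2−(-125/8)) + (-8)·(-125/8−3)) = ½·(-425/8 + 217/2 + 149) = 1635/16, so the D-coordinate is (1635/16)/(327/4) = 5/4.
[DGF] = ½·(1·(-125/8−(23/2)) + (25/4)·(23/2−(-17/2)) + (-8)·(-17/2−(-125/8))) = ½·(-217/8 + 125 − 57) = 327/16, so the E-coordinate is 1/4.
[DEG] = ½·(1·(3−(-125/8)) + 4·(-125/8−(-17/2)) + (25/4)·(-17/2−3)) = ½·(149/8 − 57/2 − 575/8) = -327/8, so the F-coordinate is -1/2.
Check: 5/4 + 1/4 − 1/2 = 1.

(5/4, 1/4, -1/2)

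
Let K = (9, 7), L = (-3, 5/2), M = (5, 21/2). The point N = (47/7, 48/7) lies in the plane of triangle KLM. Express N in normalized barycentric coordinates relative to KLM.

Signed area of the reference triangle: [KLM] = ½·(9·(5/2−(21/2)) + (-3)·(21/2−7) + 5·(7−(5/2))) = ½·(-72 − 21/2 + 45/2) = -30.
[NLM] = ½·((47/7)·(5/2−(21/2)) + (-3)·(21/2−(48/7)) + 5·(48/7−(5/2))) = ½·(-376/7 − 153/14 + 305/14) = -150/7, so the K-coordinate is (-150/7)/(-30) = 5/7.
[KNM] = ½·(9·(48/7−(21/2)) + (47/7)·(21/2−7) + 5·(7−(48/7))) = ½·(-459/14 + 47/2 + 5/7) = -30/7, so the L-coordinate is 1/7.
[KLN] = ½·(9·(5/2−(48/7)) + (-3)·(48/7−7) + (47/7)·(7−(5/2))) = ½·(-549/14 + 3/7 + 423/14) = -30/7, so the M-coordinate is 1/7.

(5/7, 1/7, 1/7)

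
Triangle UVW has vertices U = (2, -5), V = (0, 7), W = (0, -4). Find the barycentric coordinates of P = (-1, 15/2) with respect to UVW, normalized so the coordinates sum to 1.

(-1/2, 1, 1/2)

Signed area of the reference triangle: [UVW] = ½·(2·(7−(-4)) + 0·(-4−(-5)) + 0·(-5−7)) = ½·(22 + 0 + 0) = 11.
[PVW] = ½·((-1)·(7−(-4)) + 0·(-4−(15/2)) + 0·(15/2−7)) = ½·(-11 + 0 + 0) = -11/2, so the U-coordinate is (-11/2)/11 = -1/2.
[UPW] = ½·(2·(15/2−(-4)) + (-1)·(-4−(-5)) + 0·(-5−(15/2))) = ½·(23 − 1 + 0) = 11, so the V-coordinate is 1.
[UVP] = ½·(2·(7−(15/2)) + 0·(15/2−(-5)) + (-1)·(-5−7)) = ½·(-1 + 0 + 12) = 11/2, so the W-coordinate is 1/2.
Check: -1/2 + 1 + 1/2 = 1.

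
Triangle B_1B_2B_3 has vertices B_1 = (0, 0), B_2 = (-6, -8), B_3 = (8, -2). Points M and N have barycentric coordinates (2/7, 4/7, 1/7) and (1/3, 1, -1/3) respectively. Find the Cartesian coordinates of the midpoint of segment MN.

Barycentric coordinates of the midpoint are the average: (13/42, 11/14, -2/21).
Converting: (13/42)·B_1 + (11/14)·B_2 + (-2/21)·B_3 = (-115/21, -128/21).

(-115/21, -128/21)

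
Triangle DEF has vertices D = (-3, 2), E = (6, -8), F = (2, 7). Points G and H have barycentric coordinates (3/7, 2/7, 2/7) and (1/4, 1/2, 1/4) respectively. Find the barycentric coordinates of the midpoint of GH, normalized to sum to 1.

Since both coordinate triples sum to 1, the midpoint's barycentrics are the componentwise average.
(3/7+1/4)/2 = 19/56; similarly 11/28 and 15/56.

(19/56, 11/28, 15/56)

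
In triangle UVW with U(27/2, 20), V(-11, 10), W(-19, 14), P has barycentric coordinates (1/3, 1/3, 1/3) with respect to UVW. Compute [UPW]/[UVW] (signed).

The signed ratio [UPW]/[UVW] equals the barycentric coordinate of P at vertex V, which is 1/3.

1/3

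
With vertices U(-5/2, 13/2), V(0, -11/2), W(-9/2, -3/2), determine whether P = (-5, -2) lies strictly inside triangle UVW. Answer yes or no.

Barycentric coordinates of P: (-17/176, -3/44, 205/176).
The three coordinates are negative, negative, positive; a point is interior exactly when all three are positive.

no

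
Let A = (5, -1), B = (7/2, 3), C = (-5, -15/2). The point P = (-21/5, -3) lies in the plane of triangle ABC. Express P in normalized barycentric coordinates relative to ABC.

Signed area of the reference triangle: [ABC] = ½·(5·(3−(-15/2)) + (7/2)·(-15/2−(-1)) + (-5)·(-1−3)) = ½·(105/2 − 91/4 + 20) = 199/8.
[PBC] = ½·((-21/5)·(3−(-15/2)) + (7/2)·(-15/2−(-3)) + (-5)·(-3−3)) = ½·(-441/10 − 63/4 + 30) = -597/40, so the A-coordinate is (-597/40)/(199/8) = -3/5.
[APC] = ½·(5·(-3−(-15/2)) + (-21/5)·(-15/2−(-1)) + (-5)·(-1−(-3))) = ½·(45/2 + 273/10 − 10) = 199/10, so the B-coordinate is 4/5.
[ABP] = ½·(5·(3−(-3)) + (7/2)·(-3−(-1)) + (-21/5)·(-1−3)) = ½·(30 − 7 + 84/5) = 199/10, so the C-coordinate is 4/5.

(-3/5, 4/5, 4/5)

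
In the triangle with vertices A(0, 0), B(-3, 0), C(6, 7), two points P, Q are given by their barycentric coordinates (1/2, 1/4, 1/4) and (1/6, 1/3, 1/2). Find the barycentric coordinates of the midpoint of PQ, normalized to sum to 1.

Since both coordinate triples sum to 1, the midpoint's barycentrics are the componentwise average.
(1/2+1/6)/2 = 1/3; similarly 7/24 and 3/8.

(1/3, 7/24, 3/8)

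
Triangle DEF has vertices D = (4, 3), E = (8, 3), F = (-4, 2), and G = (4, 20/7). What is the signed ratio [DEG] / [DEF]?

[DEF] = ½·(4·(3−2) + 8·(2−3) + (-4)·(3−3)) = ½·(4 − 8 + 0) = -2.
[DEG] = ½·(4·(3−(20/7)) + 8·(20/7−3) + 4·(3−3)) = ½·(4/7 − 8/7 + 0) = -2/7, so the ratio is (-2/7)/(-2) = 1/7.

1/7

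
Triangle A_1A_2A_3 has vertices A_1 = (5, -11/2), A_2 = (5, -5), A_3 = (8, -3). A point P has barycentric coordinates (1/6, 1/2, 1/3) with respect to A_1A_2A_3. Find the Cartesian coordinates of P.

P = (1/6)·A_1 + (1/2)·A_2 + (1/3)·A_3.
x-coordinate: (1/6)·5 + (1/2)·5 + (1/3)·8 = 6.
y-coordinate: (1/6)·(-11/2) + (1/2)·(-5) + (1/3)·(-3) = -53/12.

(6, -53/12)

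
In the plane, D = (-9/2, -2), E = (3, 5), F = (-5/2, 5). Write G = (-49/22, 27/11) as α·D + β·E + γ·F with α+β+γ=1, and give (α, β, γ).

(4/11, 2/11, 5/11)

Signed area of the reference triangle: [DEF] = ½·((-9/2)·(5−5) + 3·(5−(-2)) + (-5/2)·(-2−5)) = ½·(0 + 21 + 35/2) = 77/4.
[GEF] = ½·((-49/22)·(5−5) + 3·(5−(27/11)) + (-5/2)·(27/11−5)) = ½·(0 + 84/11 + 70/11) = 7, so the D-coordinate is 7/(77/4) = 4/11.
[DGF] = ½·((-9/2)·(27/11−5) + (-49/22)·(5−(-2)) + (-5/2)·(-2−(27/11))) = ½·(126/11 − 343/22 + 245/22) = 7/2, so the E-coordinate is 2/11.
[DEG] = ½·((-9/2)·(5−(27/11)) + 3·(27/11−(-2)) + (-49/22)·(-2−5)) = ½·(-126/11 + 147/11 + 343/22) = 35/4, so the F-coordinate is 5/11.
Check: 4/11 + 2/11 + 5/11 = 1.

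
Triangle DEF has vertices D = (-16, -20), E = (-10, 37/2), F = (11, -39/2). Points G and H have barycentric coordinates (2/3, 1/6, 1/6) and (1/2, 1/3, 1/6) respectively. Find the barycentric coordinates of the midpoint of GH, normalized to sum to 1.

Since both coordinate triples sum to 1, the midpoint's barycentrics are the componentwise average.
(2/3+1/2)/2 = 7/12; similarly 1/4 and 1/6.

(7/12, 1/4, 1/6)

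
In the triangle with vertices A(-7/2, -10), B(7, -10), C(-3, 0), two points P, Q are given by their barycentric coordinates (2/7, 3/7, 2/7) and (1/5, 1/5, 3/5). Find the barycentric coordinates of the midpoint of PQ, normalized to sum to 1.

Since both coordinate triples sum to 1, the midpoint's barycentrics are the componentwise average.
(2/7+1/5)/2 = 17/70; similarly 11/35 and 31/70.

(17/70, 11/35, 31/70)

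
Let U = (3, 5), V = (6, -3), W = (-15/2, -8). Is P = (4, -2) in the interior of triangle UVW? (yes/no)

yes

Barycentric coordinates of P: (47/246, 173/246, 13/123).
The three coordinates are positive, positive, positive; a point is interior exactly when all three are positive.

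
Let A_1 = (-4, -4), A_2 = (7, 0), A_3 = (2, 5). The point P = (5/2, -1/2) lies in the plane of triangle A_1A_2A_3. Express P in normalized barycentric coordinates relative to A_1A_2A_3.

(1/3, 1/2, 1/6)

Signed area of the reference triangle: [A_1A_2A_3] = ½·((-4)·(0−5) + 7·(5−(-4)) + 2·(-4−0)) = ½·(20 + 63 − 8) = 75/2.
[PA_2A_3] = ½·((5/2)·(0−5) + 7·(5−(-1/2)) + 2·(-1/2−0)) = ½·(-25/2 + 77/2 − 1) = 25/2, so the A_1-coordinate is (25/2)/(75/2) = 1/3.
[A_1PA_3] = ½·((-4)·(-1/2−5) + (5/2)·(5−(-4)) + 2·(-4−(-1/2))) = ½·(22 + 45/2 − 7) = 75/4, so the A_2-coordinate is 1/2.
[A_1A_2P] = ½·((-4)·(0−(-1/2)) + 7·(-1/2−(-4)) + (5/2)·(-4−0)) = ½·(-2 + 49/2 − 10) = 25/4, so the A_3-coordinate is 1/6.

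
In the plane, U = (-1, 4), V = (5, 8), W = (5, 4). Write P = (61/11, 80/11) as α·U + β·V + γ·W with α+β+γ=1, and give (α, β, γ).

(-1/11, 9/11, 3/11)

Signed area of the reference triangle: [UVW] = ½·((-1)·(8−4) + 5·(4−4) + 5·(4−8)) = ½·(-4 + 0 − 20) = -12.
[PVW] = ½·((61/11)·(8−4) + 5·(4−(80/11)) + 5·(80/11−8)) = ½·(244/11 − 180/11 − 40/11) = 12/11, so the U-coordinate is (12/11)/(-12) = -1/11.
[UPW] = ½·((-1)·(80/11−4) + (61/11)·(4−4) + 5·(4−(80/11))) = ½·(-36/11 + 0 − 180/11) = -108/11, so the V-coordinate is 9/11.
[UVP] = ½·((-1)·(8−(80/11)) + 5·(80/11−4) + (61/11)·(4−8)) = ½·(-8/11 + 180/11 − 244/11) = -36/11, so the W-coordinate is 3/11.
Check: -1/11 + 9/11 + 3/11 = 1.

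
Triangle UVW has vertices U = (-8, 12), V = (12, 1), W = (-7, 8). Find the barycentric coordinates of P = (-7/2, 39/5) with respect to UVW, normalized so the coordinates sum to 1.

Signed area of the reference triangle: [UVW] = ½·((-8)·(1−8) + 12·(8−12) + (-7)·(12−1)) = ½·(56 − 48 − 77) = -69/2.
[PVW] = ½·((-7/2)·(1−8) + 12·(8−(39/5)) + (-7)·(39/5−1)) = ½·(49/2 + 12/5 − 238/5) = -207/20, so the U-coordinate is (-207/20)/(-69/2) = 3/10.
[UPW] = ½·((-8)·(39/5−8) + (-7/2)·(8−12) + (-7)·(12−(39/5))) = ½·(8/5 + 14 − 147/5) = -69/10, so the V-coordinate is 1/5.
[UVP] = ½·((-8)·(1−(39/5)) + 12·(39/5−12) + (-7/2)·(12−1)) = ½·(272/5 − 252/5 − 77/2) = -69/4, so the W-coordinate is 1/2.
Check: 3/10 + 1/5 + 1/2 = 1.

(3/10, 1/5, 1/2)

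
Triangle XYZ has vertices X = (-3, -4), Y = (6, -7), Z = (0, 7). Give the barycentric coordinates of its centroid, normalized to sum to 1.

The centroid is the average of the vertices, so each weight is 1/3.

(1/3, 1/3, 1/3)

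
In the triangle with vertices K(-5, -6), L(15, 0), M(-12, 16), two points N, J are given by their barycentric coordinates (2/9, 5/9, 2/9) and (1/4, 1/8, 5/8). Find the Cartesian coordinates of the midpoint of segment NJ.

Barycentric coordinates of the midpoint are the average: (17/72, 49/144, 61/144).
Converting: (17/72)·K + (49/144)·L + (61/144)·M = (-167/144, 193/36).

(-167/144, 193/36)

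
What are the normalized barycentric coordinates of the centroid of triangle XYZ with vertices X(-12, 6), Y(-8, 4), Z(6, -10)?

The centroid is the average of the vertices, so each weight is 1/3.

(1/3, 1/3, 1/3)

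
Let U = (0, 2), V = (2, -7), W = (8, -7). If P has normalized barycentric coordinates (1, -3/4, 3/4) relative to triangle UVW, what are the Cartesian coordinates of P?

P = 1·U + (-3/4)·V + (3/4)·W.
x-coordinate: 1·0 + (-3/4)·2 + (3/4)·8 = 9/2.
y-coordinate: 1·2 + (-3/4)·(-7) + (3/4)·(-7) = 2.

(9/2, 2)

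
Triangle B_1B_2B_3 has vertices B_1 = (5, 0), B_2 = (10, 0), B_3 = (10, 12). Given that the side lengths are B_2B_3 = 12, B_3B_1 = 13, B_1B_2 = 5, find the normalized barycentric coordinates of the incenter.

(2/5, 13/30, 1/6)

The incenter has barycentric coordinates proportional to the opposite side lengths: (12 : 13 : 5).
Normalizing by 12+13+5 = 30 gives (2/5, 13/30, 1/6).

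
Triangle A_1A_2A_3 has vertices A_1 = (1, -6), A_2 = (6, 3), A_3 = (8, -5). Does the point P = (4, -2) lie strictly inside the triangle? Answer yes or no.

yes

Barycentric coordinates of P: (13/29, 25/58, 7/58).
The three coordinates are positive, positive, positive; a point is interior exactly when all three are positive.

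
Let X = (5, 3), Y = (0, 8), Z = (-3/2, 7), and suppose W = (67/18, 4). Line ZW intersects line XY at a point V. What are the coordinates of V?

(35/8, 29/8)

Barycentric coordinates of W with respect to XYZ: (7/9, 1/9, 1/9).
On side XY the Z-coordinate is zero; dropping W's Z-weight 1/9 and renormalizing the remaining 7/9 : 1/9 gives weights 7/8, 1/8 on X, Y.
V = (7/8)·(5, 3) + (1/8)·(0, 8) = (35/8, 29/8).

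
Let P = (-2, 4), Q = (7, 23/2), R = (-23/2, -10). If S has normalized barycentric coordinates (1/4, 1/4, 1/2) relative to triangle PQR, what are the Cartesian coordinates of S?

S = (1/4)·P + (1/4)·Q + (1/2)·R.
x-coordinate: (1/4)·(-2) + (1/4)·7 + (1/2)·(-23/2) = -9/2.
y-coordinate: (1/4)·4 + (1/4)·(23/2) + (1/2)·(-10) = -9/8.

(-9/2, -9/8)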